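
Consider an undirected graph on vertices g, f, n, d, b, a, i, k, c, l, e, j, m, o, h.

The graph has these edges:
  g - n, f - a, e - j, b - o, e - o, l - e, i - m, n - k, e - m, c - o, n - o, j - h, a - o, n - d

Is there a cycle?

No

DFS, tracking each vertex's parent; an edge to a visited non-parent vertex closes a cycle.
Start from h:
visit h (parent –)
  visit j (parent h)
    j–h: parent, skip
    visit e (parent j)
      visit m (parent e)
        m–e: parent, skip
        visit i (parent m)
          i–m: parent, skip
      visit o (parent e)
        o–e: parent, skip
        visit a (parent o)
          visit f (parent a)
            f–a: parent, skip
          a–o: parent, skip
        visit n (parent o)
          visit k (parent n)
            k–n: parent, skip
          visit g (parent n)
            g–n: parent, skip
          n–o: parent, skip
          visit d (parent n)
            d–n: parent, skip
        visit c (parent o)
          c–o: parent, skip
        visit b (parent o)
          b–o: parent, skip
      e–j: parent, skip
      visit l (parent e)
        l–e: parent, skip
No non-parent visited neighbor found — the graph is a forest.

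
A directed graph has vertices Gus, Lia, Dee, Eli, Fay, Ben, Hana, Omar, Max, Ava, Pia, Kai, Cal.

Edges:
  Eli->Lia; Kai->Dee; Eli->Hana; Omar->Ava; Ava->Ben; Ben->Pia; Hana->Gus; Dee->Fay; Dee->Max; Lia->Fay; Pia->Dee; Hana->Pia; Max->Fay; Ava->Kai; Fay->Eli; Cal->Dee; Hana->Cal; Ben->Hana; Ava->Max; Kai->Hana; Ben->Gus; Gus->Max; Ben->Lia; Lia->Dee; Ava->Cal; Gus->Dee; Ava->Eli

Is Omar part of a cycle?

No

Omar lies on a cycle iff there is a path from Omar back to itself.
Exploring from Omar, it never reaches itself; equivalently, its strongly connected component is a singleton.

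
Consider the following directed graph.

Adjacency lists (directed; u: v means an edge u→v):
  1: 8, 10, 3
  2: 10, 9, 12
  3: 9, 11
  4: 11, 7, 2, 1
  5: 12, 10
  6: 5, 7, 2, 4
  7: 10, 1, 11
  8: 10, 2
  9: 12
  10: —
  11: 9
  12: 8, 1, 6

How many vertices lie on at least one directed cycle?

A vertex is on a directed cycle iff it belongs to a strongly connected component of size ≥ 2 (or has a self-loop).
The vertices on cycles are {1, 2, 3, 4, 5, 6, 7, 8, 9, 11, 12} — 11 in total.

11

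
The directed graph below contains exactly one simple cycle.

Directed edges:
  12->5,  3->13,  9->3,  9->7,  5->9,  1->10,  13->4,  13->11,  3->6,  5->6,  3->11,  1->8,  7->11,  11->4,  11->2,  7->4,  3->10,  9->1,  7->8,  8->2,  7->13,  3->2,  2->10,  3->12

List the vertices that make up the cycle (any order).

3, 5, 9, 12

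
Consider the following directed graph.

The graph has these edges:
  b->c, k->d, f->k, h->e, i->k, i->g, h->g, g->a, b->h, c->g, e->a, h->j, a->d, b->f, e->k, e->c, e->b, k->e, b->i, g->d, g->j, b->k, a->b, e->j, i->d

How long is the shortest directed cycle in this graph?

For each vertex v, BFS finds the shortest path from v back to v.
The shortest such closed walk is e → k → e, length 2.

2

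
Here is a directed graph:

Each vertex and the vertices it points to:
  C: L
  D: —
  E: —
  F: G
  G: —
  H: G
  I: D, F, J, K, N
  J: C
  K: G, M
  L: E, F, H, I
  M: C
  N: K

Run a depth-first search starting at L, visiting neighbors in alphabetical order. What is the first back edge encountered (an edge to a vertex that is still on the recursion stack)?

C→L

DFS from L (visiting neighbors in alphabetical order); mark gray on enter, black on exit:
L gray
  E gray
  E black
  F gray
    G gray
    G black
  F black
  H gray
    H→G: G black — skip
  H black
  I gray
    D gray
    D black
    I→F: F black — skip
    J gray
      C gray
        C→L: L is gray → back edge
First back edge: C → L.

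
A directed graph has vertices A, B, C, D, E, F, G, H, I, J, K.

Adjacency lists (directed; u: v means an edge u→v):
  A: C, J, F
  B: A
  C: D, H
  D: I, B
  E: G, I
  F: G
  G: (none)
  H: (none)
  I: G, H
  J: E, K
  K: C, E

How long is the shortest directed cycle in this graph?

For each vertex v, BFS finds the shortest path from v back to v.
The shortest such closed walk is A → C → D → B → A, length 4.

4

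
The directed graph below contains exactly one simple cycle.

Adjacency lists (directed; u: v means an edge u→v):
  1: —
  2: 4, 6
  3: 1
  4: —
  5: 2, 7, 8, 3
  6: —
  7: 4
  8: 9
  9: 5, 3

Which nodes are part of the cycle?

5, 8, 9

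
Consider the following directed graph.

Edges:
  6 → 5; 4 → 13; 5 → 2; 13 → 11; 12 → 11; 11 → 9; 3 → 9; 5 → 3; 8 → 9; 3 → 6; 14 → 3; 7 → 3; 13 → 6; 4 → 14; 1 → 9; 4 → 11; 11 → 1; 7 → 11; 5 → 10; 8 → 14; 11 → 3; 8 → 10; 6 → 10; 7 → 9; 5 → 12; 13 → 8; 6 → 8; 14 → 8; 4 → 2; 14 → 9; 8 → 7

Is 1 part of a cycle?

No

1 lies on a cycle iff there is a path from 1 back to itself.
Exploring from 1, it never reaches itself; equivalently, its strongly connected component is a singleton.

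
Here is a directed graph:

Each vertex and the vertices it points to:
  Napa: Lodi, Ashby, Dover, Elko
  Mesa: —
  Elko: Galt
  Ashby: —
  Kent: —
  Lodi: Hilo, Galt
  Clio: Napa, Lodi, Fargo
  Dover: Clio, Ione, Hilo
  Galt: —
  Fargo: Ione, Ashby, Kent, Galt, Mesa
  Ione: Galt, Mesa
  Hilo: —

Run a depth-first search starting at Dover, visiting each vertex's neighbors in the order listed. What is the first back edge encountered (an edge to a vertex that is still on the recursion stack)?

Napa→Dover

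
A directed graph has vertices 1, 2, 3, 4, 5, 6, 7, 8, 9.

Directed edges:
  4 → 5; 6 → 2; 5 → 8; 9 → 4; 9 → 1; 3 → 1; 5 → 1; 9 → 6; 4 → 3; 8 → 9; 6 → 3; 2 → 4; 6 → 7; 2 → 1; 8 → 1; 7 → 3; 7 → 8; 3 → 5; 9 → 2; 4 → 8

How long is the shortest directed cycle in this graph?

For each vertex v, BFS finds the shortest path from v back to v.
The shortest such closed walk is 9 → 4 → 8 → 9, length 3.

3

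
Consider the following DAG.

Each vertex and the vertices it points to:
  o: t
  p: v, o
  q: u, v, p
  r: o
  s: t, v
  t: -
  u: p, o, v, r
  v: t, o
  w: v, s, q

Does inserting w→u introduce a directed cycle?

Adding w→u creates a cycle iff u can already reach w.
Explore from u: no path reaches w. The graph stays acyclic.

No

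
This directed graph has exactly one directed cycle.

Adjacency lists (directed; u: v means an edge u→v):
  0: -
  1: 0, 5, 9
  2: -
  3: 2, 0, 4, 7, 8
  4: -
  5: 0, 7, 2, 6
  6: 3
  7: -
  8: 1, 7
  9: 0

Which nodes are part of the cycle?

1, 3, 5, 6, 8

DFS with gray/black marking from 8:
8 gray
  1 gray
    0 gray
    0 black
    5 gray
      5→0: 0 black — skip
      7 gray
      7 black
      2 gray
      2 black
      6 gray
        3 gray
          3→2: 2 black — skip
          3→0: 0 black — skip
          4 gray
          4 black
          3→7: 7 black — skip
          3→8: 8 is gray → back edge
Back edge closes the cycle 8 → 1 → 5 → 6 → 3 → 8; its vertices are {1, 3, 5, 6, 8}.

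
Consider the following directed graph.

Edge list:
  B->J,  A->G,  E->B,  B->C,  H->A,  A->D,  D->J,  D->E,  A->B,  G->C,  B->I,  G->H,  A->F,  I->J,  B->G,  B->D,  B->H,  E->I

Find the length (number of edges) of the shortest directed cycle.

3

For each vertex v, BFS finds the shortest path from v back to v.
The shortest such closed walk is H → A → G → H, length 3.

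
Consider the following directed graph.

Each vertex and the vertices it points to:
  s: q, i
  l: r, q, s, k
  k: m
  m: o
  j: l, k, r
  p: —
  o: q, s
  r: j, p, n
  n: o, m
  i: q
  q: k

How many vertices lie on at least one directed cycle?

9

A vertex is on a directed cycle iff it belongs to a strongly connected component of size ≥ 2 (or has a self-loop).
The vertices on cycles are {i, j, k, l, m, o, q, r, s} — 9 in total.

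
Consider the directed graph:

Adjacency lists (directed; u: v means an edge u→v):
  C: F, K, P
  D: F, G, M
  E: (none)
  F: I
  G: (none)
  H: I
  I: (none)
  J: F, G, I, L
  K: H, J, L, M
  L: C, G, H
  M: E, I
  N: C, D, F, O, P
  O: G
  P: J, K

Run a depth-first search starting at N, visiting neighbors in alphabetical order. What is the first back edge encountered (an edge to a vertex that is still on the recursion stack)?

L→C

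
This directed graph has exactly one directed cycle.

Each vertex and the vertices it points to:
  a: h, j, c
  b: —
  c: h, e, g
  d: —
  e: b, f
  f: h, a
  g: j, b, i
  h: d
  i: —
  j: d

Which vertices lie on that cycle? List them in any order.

DFS with gray/black marking from c:
c gray
  h gray
    d gray
    d black
  h black
  e gray
    b gray
    b black
    f gray
      f→h: h black — skip
      a gray
        a→h: h black — skip
        j gray
          j→d: d black — skip
        j black
        a→c: c is gray → back edge
Back edge closes the cycle c → e → f → a → c; its vertices are {a, c, e, f}.

a, c, e, f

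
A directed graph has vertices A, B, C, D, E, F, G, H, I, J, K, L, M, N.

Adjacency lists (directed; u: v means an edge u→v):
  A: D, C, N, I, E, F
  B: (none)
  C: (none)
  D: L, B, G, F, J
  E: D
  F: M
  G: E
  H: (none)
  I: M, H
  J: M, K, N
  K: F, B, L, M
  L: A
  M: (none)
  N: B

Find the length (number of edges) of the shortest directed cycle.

For each vertex v, BFS finds the shortest path from v back to v.
The shortest such closed walk is D → G → E → D, length 3.

3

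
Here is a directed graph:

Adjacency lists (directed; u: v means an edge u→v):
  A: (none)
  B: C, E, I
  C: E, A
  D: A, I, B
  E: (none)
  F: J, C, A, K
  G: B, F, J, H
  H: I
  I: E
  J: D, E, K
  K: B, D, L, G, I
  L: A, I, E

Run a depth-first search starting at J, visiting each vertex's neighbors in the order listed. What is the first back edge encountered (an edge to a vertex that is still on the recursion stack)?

F->J

DFS from J (visiting each vertex's neighbors in the order listed); mark gray on enter, black on exit:
J gray
  D gray
    A gray
    A black
    I gray
      E gray
      E black
    I black
    B gray
      C gray
        C→E: E black — skip
        C→A: A black — skip
      C black
      B→E: E black — skip
      B→I: I black — skip
    B black
  D black
  J→E: E black — skip
  K gray
    K→B: B black — skip
    K→D: D black — skip
    L gray
      L→A: A black — skip
      L→I: I black — skip
      L→E: E black — skip
    L black
    G gray
      G→B: B black — skip
      F gray
        F→J: J is gray → back edge
First back edge: F → J.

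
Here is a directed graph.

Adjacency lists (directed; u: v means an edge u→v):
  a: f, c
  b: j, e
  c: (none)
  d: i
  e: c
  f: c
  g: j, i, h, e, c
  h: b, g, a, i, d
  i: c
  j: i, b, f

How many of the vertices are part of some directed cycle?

A vertex is on a directed cycle iff it belongs to a strongly connected component of size ≥ 2 (or has a self-loop).
The vertices on cycles are {b, g, h, j} — 4 in total.

4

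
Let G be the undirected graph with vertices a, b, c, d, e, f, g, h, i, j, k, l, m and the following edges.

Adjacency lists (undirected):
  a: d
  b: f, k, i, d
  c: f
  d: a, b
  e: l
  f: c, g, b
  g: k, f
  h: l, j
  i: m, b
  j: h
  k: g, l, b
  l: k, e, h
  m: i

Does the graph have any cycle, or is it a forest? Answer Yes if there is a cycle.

DFS, tracking each vertex's parent; an edge to a visited non-parent vertex closes a cycle.
Start from h:
visit h (parent –)
  visit l (parent h)
    visit k (parent l)
      visit g (parent k)
        g–k: parent, skip
        visit f (parent g)
          visit c (parent f)
            c–f: parent, skip
          f–g: parent, skip
          visit b (parent f)
            b–f: parent, skip
            b–k: k visited and ≠ parent → cycle
Cycle: k – g – f – b – k.

Yes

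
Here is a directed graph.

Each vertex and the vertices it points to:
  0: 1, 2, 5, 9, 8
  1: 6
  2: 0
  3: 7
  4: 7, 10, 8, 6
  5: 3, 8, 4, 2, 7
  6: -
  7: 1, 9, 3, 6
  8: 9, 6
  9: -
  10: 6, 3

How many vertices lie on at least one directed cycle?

A vertex is on a directed cycle iff it belongs to a strongly connected component of size ≥ 2 (or has a self-loop).
The vertices on cycles are {0, 2, 3, 5, 7} — 5 in total.

5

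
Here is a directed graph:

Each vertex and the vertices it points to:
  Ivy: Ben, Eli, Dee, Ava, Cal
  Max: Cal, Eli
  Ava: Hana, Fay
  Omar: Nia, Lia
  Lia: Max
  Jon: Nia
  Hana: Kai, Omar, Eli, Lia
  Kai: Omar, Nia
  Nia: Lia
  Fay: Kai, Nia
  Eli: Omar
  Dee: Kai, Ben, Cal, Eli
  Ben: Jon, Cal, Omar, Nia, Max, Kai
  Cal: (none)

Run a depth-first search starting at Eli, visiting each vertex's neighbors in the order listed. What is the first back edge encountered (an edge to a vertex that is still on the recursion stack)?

Max→Eli

DFS from Eli (visiting each vertex's neighbors in the order listed); mark gray on enter, black on exit:
Eli gray
  Omar gray
    Nia gray
      Lia gray
        Max gray
          Cal gray
          Cal black
          Max→Eli: Eli is gray → back edge
First back edge: Max → Eli.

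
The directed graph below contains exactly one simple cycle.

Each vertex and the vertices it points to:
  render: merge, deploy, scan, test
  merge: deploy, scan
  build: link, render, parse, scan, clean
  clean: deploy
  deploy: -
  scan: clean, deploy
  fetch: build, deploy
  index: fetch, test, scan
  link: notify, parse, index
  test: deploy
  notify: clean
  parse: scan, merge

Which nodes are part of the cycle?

DFS with gray/black marking from link:
link gray
  notify gray
    clean gray
      deploy gray
      deploy black
    clean black
  notify black
  parse gray
    scan gray
      scan→clean: clean black — skip
      scan→deploy: deploy black — skip
    scan black
    merge gray
      merge→deploy: deploy black — skip
      merge→scan: scan black — skip
    merge black
  parse black
  index gray
    fetch gray
      build gray
        build→link: link is gray → back edge
Back edge closes the cycle link → index → fetch → build → link; its vertices are {link, build, fetch, index}.

link, build, fetch, index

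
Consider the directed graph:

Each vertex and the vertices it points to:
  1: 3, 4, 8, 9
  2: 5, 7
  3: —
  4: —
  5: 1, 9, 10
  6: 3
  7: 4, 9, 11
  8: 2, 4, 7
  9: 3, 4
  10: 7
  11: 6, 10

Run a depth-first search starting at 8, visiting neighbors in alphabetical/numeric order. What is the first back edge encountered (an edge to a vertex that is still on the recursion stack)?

DFS from 8 (visiting neighbors in alphabetical/numeric order); mark gray on enter, black on exit:
8 gray
  2 gray
    5 gray
      1 gray
        3 gray
        3 black
        4 gray
        4 black
        1→8: 8 is gray → back edge
First back edge: 1 → 8.

1->8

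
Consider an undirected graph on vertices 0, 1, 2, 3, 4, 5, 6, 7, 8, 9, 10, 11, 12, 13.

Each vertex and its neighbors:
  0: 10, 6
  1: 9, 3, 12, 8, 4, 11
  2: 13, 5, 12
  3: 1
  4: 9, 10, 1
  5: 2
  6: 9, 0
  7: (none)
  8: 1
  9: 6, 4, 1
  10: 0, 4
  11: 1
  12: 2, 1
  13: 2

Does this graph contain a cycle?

Yes

DFS, tracking each vertex's parent; an edge to a visited non-parent vertex closes a cycle.
Start from 5:
visit 5 (parent –)
  visit 2 (parent 5)
    visit 13 (parent 2)
      13–2: parent, skip
    2–5: parent, skip
    visit 12 (parent 2)
      12–2: parent, skip
      visit 1 (parent 12)
        visit 9 (parent 1)
          visit 6 (parent 9)
            6–9: parent, skip
            visit 0 (parent 6)
              visit 10 (parent 0)
                10–0: parent, skip
                visit 4 (parent 10)
                  4–9: 9 visited and ≠ parent → cycle
Cycle: 9 – 6 – 0 – 10 – 4 – 9.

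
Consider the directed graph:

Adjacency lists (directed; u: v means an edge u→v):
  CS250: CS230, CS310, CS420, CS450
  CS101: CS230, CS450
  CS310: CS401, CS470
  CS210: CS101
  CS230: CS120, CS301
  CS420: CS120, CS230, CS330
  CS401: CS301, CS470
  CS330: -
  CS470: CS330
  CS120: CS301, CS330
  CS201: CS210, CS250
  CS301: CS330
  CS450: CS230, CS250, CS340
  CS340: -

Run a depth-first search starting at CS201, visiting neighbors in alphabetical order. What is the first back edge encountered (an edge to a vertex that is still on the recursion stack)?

CS250→CS450

DFS from CS201 (visiting neighbors in alphabetical order); mark gray on enter, black on exit:
CS201 gray
  CS210 gray
    CS101 gray
      CS230 gray
        CS120 gray
          CS301 gray
            CS330 gray
            CS330 black
          CS301 black
          CS120→CS330: CS330 black — skip
        CS120 black
        CS230→CS301: CS301 black — skip
      CS230 black
      CS450 gray
        CS450→CS230: CS230 black — skip
        CS250 gray
          CS250→CS230: CS230 black — skip
          CS310 gray
            CS401 gray
              CS401→CS301: CS301 black — skip
              CS470 gray
                CS470→CS330: CS330 black — skip
              CS470 black
            CS401 black
            CS310→CS470: CS470 black — skip
          CS310 black
          CS420 gray
            CS420→CS120: CS120 black — skip
            CS420→CS230: CS230 black — skip
            CS420→CS330: CS330 black — skip
          CS420 black
          CS250→CS450: CS450 is gray → back edge
First back edge: CS250 → CS450.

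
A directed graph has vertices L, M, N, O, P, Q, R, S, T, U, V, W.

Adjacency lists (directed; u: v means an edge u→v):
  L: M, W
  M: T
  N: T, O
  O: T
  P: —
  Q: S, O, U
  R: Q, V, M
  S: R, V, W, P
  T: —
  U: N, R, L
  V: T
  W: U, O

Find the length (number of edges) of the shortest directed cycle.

3

For each vertex v, BFS finds the shortest path from v back to v.
The shortest such closed walk is S → R → Q → S, length 3.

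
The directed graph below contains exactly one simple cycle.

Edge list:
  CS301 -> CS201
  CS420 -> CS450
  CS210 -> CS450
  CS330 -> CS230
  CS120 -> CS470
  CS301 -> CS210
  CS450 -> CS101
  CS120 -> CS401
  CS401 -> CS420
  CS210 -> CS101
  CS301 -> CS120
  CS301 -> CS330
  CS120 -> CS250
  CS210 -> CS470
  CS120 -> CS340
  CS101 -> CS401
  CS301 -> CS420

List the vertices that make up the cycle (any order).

DFS with gray/black marking from CS420:
CS420 gray
  CS450 gray
    CS101 gray
      CS401 gray
        CS401→CS420: CS420 is gray → back edge
Back edge closes the cycle CS420 → CS450 → CS101 → CS401 → CS420; its vertices are {CS101, CS401, CS420, CS450}.

CS101, CS401, CS420, CS450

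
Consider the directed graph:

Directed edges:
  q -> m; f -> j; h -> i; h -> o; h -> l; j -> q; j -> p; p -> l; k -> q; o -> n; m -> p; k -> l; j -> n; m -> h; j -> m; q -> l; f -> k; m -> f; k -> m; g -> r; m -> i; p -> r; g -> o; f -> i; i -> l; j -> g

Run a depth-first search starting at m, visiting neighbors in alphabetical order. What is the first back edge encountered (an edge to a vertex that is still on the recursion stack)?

j->m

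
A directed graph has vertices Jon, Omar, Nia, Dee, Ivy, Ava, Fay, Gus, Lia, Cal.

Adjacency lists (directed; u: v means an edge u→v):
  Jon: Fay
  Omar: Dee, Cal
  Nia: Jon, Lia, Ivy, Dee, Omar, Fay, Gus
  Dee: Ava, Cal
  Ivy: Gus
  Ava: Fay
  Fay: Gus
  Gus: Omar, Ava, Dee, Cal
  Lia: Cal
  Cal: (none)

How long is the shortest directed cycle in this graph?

For each vertex v, BFS finds the shortest path from v back to v.
The shortest such closed walk is Gus → Ava → Fay → Gus, length 3.

3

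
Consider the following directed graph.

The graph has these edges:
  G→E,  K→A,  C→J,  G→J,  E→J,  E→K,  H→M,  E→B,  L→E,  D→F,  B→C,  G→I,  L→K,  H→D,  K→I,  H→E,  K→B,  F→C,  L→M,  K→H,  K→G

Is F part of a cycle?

F lies on a cycle iff there is a path from F back to itself.
Exploring from F, it never reaches itself; equivalently, its strongly connected component is a singleton.

No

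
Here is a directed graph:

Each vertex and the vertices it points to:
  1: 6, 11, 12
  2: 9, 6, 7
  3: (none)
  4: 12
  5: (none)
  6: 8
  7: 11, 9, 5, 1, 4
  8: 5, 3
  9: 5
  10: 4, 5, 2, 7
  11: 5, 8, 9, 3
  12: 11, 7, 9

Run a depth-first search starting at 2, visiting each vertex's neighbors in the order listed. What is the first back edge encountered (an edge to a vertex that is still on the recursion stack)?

DFS from 2 (visiting each vertex's neighbors in the order listed); mark gray on enter, black on exit:
2 gray
  9 gray
    5 gray
    5 black
  9 black
  6 gray
    8 gray
      8→5: 5 black — skip
      3 gray
      3 black
    8 black
  6 black
  7 gray
    11 gray
      11→5: 5 black — skip
      11→8: 8 black — skip
      11→9: 9 black — skip
      11→3: 3 black — skip
    11 black
    7→9: 9 black — skip
    7→5: 5 black — skip
    1 gray
      1→6: 6 black — skip
      1→11: 11 black — skip
      12 gray
        12→11: 11 black — skip
        12→7: 7 is gray → back edge
First back edge: 12 → 7.

12→7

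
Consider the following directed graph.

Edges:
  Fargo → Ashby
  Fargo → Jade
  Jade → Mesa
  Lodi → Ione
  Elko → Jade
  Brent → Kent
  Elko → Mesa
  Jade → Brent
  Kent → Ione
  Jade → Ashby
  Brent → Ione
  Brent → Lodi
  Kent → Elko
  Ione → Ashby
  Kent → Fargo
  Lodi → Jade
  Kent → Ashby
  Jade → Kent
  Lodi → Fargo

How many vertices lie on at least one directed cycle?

6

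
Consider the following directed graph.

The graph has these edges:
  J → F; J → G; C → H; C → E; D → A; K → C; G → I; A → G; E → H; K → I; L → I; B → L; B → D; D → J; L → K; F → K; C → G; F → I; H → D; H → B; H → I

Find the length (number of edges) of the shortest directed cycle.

5

For each vertex v, BFS finds the shortest path from v back to v.
The shortest such closed walk is C → H → B → L → K → C, length 5.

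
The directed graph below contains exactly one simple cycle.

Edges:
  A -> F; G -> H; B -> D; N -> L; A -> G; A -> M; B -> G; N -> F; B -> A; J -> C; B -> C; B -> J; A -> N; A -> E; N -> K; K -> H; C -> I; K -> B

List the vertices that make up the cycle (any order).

A, B, K, N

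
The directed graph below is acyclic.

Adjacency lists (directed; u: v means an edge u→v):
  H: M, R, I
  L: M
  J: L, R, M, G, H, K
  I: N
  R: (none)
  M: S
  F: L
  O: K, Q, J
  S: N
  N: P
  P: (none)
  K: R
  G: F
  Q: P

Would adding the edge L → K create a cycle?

No

Adding L→K creates a cycle iff K can already reach L.
Explore from K: no path reaches L. The graph stays acyclic.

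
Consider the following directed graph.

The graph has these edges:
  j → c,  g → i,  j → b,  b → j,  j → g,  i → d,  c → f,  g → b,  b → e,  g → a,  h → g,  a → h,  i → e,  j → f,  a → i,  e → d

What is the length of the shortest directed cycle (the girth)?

2

For each vertex v, BFS finds the shortest path from v back to v.
The shortest such closed walk is j → b → j, length 2.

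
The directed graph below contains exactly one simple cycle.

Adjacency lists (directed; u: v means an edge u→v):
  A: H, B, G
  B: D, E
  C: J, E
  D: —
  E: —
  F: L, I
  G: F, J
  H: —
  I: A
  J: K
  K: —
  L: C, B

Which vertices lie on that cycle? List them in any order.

DFS with gray/black marking from F:
F gray
  L gray
    C gray
      J gray
        K gray
        K black
      J black
      E gray
      E black
    C black
    B gray
      D gray
      D black
      B→E: E black — skip
    B black
  L black
  I gray
    A gray
      H gray
      H black
      A→B: B black — skip
      G gray
        G→F: F is gray → back edge
Back edge closes the cycle F → I → A → G → F; its vertices are {A, F, G, I}.

A, F, G, I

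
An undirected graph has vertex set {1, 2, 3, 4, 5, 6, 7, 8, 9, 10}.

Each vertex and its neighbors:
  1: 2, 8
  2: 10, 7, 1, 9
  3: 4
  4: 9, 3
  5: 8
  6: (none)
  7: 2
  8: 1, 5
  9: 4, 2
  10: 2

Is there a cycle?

DFS, tracking each vertex's parent; an edge to a visited non-parent vertex closes a cycle.
Start from 3:
visit 3 (parent –)
  visit 4 (parent 3)
    visit 9 (parent 4)
      9–4: parent, skip
      visit 2 (parent 9)
        visit 10 (parent 2)
          10–2: parent, skip
        visit 7 (parent 2)
          7–2: parent, skip
        visit 1 (parent 2)
          1–2: parent, skip
          visit 8 (parent 1)
            8–1: parent, skip
            visit 5 (parent 8)
              5–8: parent, skip
        2–9: parent, skip
    4–3: parent, skip
visit 6 (parent –)
No non-parent visited neighbor found — the graph is a forest.

No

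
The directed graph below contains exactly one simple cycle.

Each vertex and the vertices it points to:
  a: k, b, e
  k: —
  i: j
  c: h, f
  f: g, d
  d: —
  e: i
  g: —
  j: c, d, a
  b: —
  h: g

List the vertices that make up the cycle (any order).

a, e, i, j

DFS with gray/black marking from j:
j gray
  c gray
    h gray
      g gray
      g black
    h black
    f gray
      f→g: g black — skip
      d gray
      d black
    f black
  c black
  j→d: d black — skip
  a gray
    k gray
    k black
    b gray
    b black
    e gray
      i gray
        i→j: j is gray → back edge
Back edge closes the cycle j → a → e → i → j; its vertices are {a, e, i, j}.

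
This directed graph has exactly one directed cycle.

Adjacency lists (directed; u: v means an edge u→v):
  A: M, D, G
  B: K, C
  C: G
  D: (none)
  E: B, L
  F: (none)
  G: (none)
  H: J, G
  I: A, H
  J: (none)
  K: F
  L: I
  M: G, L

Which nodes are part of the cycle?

DFS with gray/black marking from L:
L gray
  I gray
    A gray
      M gray
        G gray
        G black
        M→L: L is gray → back edge
Back edge closes the cycle L → I → A → M → L; its vertices are {A, I, L, M}.

A, I, L, M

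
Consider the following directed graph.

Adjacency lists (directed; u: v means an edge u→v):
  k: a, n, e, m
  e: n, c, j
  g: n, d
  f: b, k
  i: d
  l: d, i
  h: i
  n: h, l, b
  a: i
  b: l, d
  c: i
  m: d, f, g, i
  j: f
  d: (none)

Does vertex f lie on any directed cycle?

f is on a cycle iff f can reach itself via ≥1 edge.
f → k → m → f — yes.

Yes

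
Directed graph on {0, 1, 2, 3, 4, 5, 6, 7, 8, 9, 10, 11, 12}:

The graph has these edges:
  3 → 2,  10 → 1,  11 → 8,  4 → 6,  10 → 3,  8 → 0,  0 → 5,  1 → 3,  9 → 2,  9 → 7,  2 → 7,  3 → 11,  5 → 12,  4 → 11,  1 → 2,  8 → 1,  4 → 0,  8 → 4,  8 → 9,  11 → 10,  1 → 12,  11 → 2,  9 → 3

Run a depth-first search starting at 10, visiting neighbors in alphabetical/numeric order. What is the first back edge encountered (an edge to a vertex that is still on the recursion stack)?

DFS from 10 (visiting neighbors in alphabetical/numeric order); mark gray on enter, black on exit:
10 gray
  1 gray
    2 gray
      7 gray
      7 black
    2 black
    3 gray
      3→2: 2 black — skip
      11 gray
        11→2: 2 black — skip
        8 gray
          0 gray
            5 gray
              12 gray
              12 black
            5 black
          0 black
          8→1: 1 is gray → back edge
First back edge: 8 → 1.

8→1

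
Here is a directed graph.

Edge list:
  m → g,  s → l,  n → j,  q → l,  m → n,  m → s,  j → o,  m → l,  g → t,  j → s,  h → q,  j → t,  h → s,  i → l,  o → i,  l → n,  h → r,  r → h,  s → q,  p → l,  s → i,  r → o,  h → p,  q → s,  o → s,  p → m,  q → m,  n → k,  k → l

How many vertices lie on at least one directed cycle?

A vertex is on a directed cycle iff it belongs to a strongly connected component of size ≥ 2 (or has a self-loop).
The vertices on cycles are {h, i, j, k, l, m, n, o, q, r, s} — 11 in total.

11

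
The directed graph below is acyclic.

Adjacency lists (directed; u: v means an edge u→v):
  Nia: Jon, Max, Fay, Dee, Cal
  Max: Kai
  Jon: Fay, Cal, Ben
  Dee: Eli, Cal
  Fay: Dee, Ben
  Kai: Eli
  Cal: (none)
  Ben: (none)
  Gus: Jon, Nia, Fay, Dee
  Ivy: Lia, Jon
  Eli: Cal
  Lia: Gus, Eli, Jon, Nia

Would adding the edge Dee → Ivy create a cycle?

Adding Dee→Ivy creates a cycle iff Ivy can already reach Dee.
Path from Ivy: Ivy → Lia → Gus → Dee.
So Ivy → … → Dee → Ivy is a cycle.

Yes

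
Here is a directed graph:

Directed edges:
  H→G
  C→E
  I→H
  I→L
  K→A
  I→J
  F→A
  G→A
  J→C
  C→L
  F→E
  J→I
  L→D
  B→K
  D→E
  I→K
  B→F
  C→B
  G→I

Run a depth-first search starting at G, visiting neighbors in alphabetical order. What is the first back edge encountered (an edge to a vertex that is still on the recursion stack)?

DFS from G (visiting neighbors in alphabetical order); mark gray on enter, black on exit:
G gray
  A gray
  A black
  I gray
    H gray
      H→G: G is gray → back edge
First back edge: H → G.

H->G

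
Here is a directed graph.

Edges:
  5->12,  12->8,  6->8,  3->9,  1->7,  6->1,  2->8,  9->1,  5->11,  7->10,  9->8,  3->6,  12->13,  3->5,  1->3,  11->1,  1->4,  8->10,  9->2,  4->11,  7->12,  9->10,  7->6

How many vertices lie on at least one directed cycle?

8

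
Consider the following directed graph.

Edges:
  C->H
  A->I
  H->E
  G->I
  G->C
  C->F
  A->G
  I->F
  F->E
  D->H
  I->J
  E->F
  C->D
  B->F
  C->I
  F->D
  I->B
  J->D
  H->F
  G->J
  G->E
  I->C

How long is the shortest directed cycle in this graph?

2

For each vertex v, BFS finds the shortest path from v back to v.
The shortest such closed walk is I → C → I, length 2.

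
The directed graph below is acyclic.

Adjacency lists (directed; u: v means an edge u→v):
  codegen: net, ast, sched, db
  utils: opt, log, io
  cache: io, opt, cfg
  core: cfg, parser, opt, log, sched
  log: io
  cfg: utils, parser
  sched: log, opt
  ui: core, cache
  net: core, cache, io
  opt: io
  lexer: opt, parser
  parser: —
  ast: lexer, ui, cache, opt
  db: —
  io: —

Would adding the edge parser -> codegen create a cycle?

Yes

Adding parser→codegen creates a cycle iff codegen can already reach parser.
Path from codegen: codegen → ast → lexer → parser.
So codegen → … → parser → codegen is a cycle.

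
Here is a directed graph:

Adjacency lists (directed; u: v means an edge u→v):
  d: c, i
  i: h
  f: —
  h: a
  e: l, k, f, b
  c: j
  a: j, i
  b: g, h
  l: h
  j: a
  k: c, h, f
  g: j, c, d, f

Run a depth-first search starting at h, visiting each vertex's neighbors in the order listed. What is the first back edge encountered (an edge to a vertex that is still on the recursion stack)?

j->a

DFS from h (visiting each vertex's neighbors in the order listed); mark gray on enter, black on exit:
h gray
  a gray
    j gray
      j→a: a is gray → back edge
First back edge: j → a.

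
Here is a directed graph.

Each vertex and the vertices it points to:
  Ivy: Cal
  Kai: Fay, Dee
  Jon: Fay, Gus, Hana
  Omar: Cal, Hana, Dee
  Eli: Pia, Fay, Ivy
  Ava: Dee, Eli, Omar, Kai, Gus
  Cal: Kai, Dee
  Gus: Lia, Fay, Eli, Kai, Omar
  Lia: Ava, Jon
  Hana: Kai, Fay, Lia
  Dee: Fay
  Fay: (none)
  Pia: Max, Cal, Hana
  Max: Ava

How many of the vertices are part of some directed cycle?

A vertex is on a directed cycle iff it belongs to a strongly connected component of size ≥ 2 (or has a self-loop).
The vertices on cycles are {Ava, Eli, Gus, Jon, Lia, Max, Pia, Hana, Omar} — 9 in total.

9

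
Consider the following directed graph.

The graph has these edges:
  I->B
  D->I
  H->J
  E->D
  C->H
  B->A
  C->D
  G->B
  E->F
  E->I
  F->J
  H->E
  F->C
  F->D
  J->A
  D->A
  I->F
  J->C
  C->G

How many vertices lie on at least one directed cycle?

A vertex is on a directed cycle iff it belongs to a strongly connected component of size ≥ 2 (or has a self-loop).
The vertices on cycles are {C, D, E, F, H, I, J} — 7 in total.

7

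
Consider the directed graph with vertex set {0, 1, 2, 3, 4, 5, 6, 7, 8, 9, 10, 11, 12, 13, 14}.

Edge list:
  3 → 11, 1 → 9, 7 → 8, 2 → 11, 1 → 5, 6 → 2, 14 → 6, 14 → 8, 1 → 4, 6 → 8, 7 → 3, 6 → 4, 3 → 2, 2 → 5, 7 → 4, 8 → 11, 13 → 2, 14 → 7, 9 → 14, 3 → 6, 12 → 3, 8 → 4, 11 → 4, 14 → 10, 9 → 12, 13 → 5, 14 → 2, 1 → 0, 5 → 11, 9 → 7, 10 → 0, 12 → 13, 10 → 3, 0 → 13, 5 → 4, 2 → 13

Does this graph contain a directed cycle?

Yes

DFS with white/gray/black marking, starting from 4:
4 gray
4 black
0 gray
  13 gray
    5 gray
      11 gray
        11→4: 4 black — skip
      11 black
      5→4: 4 black — skip
    5 black
    2 gray
      2→11: 11 black — skip
      2→5: 5 black — skip
      2→13: 13 is gray → back edge
Back edge found, so a cycle exists: 13 → 2 → 13.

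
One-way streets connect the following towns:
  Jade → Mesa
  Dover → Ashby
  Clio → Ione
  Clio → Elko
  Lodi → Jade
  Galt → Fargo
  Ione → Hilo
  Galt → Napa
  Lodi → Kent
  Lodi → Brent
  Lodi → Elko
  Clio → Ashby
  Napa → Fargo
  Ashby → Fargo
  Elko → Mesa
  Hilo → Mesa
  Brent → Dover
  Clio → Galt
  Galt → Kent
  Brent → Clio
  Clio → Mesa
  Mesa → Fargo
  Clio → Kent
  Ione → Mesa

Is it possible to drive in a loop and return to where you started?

DFS with white/gray/black marking, starting from Mesa:
Mesa gray
  Fargo gray
  Fargo black
Mesa black
Ione gray
  Hilo gray
    Hilo→Mesa: Mesa black — skip
  Hilo black
  Ione→Mesa: Mesa black — skip
Ione black
Galt gray
  Kent gray
  Kent black
  Napa gray
    Napa→Fargo: Fargo black — skip
  Napa black
  Galt→Fargo: Fargo black — skip
Galt black
Jade gray
  Jade→Mesa: Mesa black — skip
Jade black
Brent gray
  Dover gray
    Ashby gray
      Ashby→Fargo: Fargo black — skip
    Ashby black
  Dover black
  Clio gray
    Clio→Kent: Kent black — skip
    Clio→Ashby: Ashby black — skip
    Clio→Galt: Galt black — skip
    Clio→Mesa: Mesa black — skip
    Clio→Ione: Ione black — skip
    Elko gray
      Elko→Mesa: Mesa black — skip
    Elko black
  Clio black
Brent black
Lodi gray
  Lodi→Jade: Jade black — skip
  Lodi→Brent: Brent black — skip
  Lodi→Elko: Elko black — skip
  Lodi→Kent: Kent black — skip
Lodi black
Every edge goes to a white or black vertex — no back edge, so the graph is acyclic.

No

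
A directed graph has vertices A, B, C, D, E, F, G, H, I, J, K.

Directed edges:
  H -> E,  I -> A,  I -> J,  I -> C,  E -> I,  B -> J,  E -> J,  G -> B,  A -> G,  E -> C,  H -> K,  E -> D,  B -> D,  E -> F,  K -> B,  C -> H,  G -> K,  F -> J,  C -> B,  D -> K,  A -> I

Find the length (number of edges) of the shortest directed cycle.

2

For each vertex v, BFS finds the shortest path from v back to v.
The shortest such closed walk is I → A → I, length 2.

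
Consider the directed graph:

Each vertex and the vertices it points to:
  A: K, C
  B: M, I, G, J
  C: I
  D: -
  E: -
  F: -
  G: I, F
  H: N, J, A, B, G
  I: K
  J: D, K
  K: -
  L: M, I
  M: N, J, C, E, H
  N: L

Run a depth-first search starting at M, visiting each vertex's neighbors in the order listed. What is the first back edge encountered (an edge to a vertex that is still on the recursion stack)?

L→M

DFS from M (visiting each vertex's neighbors in the order listed); mark gray on enter, black on exit:
M gray
  N gray
    L gray
      L→M: M is gray → back edge
First back edge: L → M.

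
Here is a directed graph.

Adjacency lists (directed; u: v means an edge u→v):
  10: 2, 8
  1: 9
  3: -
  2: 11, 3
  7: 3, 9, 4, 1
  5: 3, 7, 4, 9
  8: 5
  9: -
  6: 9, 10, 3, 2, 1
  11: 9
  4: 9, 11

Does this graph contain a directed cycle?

No

DFS with white/gray/black marking, starting from 1:
1 gray
  9 gray
  9 black
1 black
10 gray
  2 gray
    11 gray
      11→9: 9 black — skip
    11 black
    3 gray
    3 black
  2 black
  8 gray
    5 gray
      5→3: 3 black — skip
      7 gray
        7→3: 3 black — skip
        7→9: 9 black — skip
        4 gray
          4→9: 9 black — skip
          4→11: 11 black — skip
        4 black
        7→1: 1 black — skip
      7 black
      5→4: 4 black — skip
      5→9: 9 black — skip
    5 black
  8 black
10 black
6 gray
  6→9: 9 black — skip
  6→10: 10 black — skip
  6→3: 3 black — skip
  6→2: 2 black — skip
  6→1: 1 black — skip
6 black
Every edge goes to a white or black vertex — no back edge, so the graph is acyclic.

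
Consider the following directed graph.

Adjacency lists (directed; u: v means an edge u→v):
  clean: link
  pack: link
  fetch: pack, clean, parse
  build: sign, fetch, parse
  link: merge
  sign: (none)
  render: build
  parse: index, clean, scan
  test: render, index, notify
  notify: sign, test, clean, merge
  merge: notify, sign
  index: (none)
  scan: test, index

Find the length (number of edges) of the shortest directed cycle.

For each vertex v, BFS finds the shortest path from v back to v.
The shortest such closed walk is test → notify → test, length 2.

2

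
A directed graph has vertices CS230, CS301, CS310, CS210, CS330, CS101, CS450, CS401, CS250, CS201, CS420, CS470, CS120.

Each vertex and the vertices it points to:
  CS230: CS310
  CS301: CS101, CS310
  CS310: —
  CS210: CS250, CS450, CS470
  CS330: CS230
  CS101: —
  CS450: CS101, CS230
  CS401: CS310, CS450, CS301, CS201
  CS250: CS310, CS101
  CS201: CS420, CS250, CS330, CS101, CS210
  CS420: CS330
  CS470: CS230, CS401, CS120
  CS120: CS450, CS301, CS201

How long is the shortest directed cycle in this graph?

4

For each vertex v, BFS finds the shortest path from v back to v.
The shortest such closed walk is CS401 → CS201 → CS210 → CS470 → CS401, length 4.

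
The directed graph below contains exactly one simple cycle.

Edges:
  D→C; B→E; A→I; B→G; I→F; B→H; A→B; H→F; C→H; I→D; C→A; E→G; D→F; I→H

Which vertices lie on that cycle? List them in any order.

DFS with gray/black marking from A:
A gray
  I gray
    H gray
      F gray
      F black
    H black
    I→F: F black — skip
    D gray
      D→F: F black — skip
      C gray
        C→H: H black — skip
        C→A: A is gray → back edge
Back edge closes the cycle A → I → D → C → A; its vertices are {A, C, D, I}.

A, C, D, I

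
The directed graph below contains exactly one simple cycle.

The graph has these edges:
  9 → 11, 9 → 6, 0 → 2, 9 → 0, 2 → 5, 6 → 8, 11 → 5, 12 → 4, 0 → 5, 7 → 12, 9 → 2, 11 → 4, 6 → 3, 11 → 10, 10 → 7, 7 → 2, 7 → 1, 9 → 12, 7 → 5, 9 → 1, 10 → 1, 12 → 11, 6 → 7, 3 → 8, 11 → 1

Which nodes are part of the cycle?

DFS with gray/black marking from 12:
12 gray
  4 gray
  4 black
  11 gray
    1 gray
    1 black
    11→4: 4 black — skip
    10 gray
      7 gray
        5 gray
        5 black
        7→1: 1 black — skip
        2 gray
          2→5: 5 black — skip
        2 black
        7→12: 12 is gray → back edge
Back edge closes the cycle 12 → 11 → 10 → 7 → 12; its vertices are {7, 10, 11, 12}.

7, 10, 11, 12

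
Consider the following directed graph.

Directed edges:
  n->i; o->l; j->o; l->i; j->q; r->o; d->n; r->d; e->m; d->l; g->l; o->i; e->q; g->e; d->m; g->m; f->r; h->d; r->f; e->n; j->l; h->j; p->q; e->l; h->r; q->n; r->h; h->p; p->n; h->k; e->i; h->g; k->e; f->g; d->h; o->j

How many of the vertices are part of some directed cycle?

A vertex is on a directed cycle iff it belongs to a strongly connected component of size ≥ 2 (or has a self-loop).
The vertices on cycles are {d, f, h, j, o, r} — 6 in total.

6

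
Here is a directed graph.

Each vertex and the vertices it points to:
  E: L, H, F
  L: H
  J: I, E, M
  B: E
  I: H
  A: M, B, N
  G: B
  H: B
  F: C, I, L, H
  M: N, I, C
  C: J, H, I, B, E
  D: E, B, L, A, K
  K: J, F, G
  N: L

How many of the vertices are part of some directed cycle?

A vertex is on a directed cycle iff it belongs to a strongly connected component of size ≥ 2 (or has a self-loop).
The vertices on cycles are {B, C, E, F, H, I, J, L, M, N} — 10 in total.

10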